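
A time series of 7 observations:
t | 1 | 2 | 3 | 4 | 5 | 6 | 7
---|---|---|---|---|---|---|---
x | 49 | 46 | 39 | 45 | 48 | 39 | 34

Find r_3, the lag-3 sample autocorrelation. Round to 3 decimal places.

Mean x̄ = (49 + 46 + 39 + 45 + 48 + 39 + 34)/7 = 42.8571
Σ(x_t−x̄)(x_{t+3}−x̄) = (13.1633) + (16.1633) + (14.8776) + (-18.9796) = 25.2245
Denominator Σ(x_t−x̄)² = 186.8571
r_3 = 25.2245 / 186.8571 = 0.135

0.135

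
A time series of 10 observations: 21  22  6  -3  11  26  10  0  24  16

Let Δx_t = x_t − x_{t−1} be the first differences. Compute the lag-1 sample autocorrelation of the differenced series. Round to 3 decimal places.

-0.171

First differences Δx: 1, -16, -9, 14, 15, -16, -10, 24, -8
Mean of differences = -0.5556
Numerator Σ(Δx_t−Δx̄)(Δx_{t+1}−Δx̄) = -299.1975
Denominator Σ(Δx_t−Δx̄)² = 1752.2222
r_1(Δx) = -299.1975 / 1752.2222 = -0.171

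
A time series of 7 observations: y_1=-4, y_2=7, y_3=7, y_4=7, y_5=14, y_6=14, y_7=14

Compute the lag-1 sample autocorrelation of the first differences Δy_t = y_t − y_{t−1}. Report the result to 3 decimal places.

-0.259

First differences Δy: 11, 0, 0, 7, 0, 0
Mean of differences = 3.0000
Numerator Σ(Δy_t−Δȳ)(Δy_{t+1}−Δȳ) = -30.0000
Denominator Σ(Δy_t−Δȳ)² = 116.0000
r_1(Δy) = -30.0000 / 116.0000 = -0.259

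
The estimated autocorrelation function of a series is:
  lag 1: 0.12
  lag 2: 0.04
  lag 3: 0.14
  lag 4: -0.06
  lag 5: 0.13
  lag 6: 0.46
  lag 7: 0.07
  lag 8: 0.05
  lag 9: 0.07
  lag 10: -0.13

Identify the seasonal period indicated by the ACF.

6

The largest autocorrelation is r_6 = 0.46; the remaining lags stay at or below 0.14.
The dominant spike at lag 6 indicates a seasonal period of 6.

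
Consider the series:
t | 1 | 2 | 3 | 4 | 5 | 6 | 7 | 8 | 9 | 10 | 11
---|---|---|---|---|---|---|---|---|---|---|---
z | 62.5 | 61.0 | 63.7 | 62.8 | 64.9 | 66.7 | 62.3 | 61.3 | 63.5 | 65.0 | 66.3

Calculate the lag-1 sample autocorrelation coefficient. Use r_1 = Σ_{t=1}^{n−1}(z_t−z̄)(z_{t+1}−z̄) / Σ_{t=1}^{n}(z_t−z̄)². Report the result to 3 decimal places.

0.232

Mean z̄ = (62.5 + 61.0 + 63.7 + 62.8 + 64.9 + 66.7 + 62.3 + 61.3 + 63.5 + 65.0 + 66.3)/11 = 63.6364
Numerator Σ_{t=1}^{10}(z_t−z̄)(z_{t+1}−z̄) = 8.3823
Denominator Σ(z_t−z̄)² = 36.1455
r_1 = 8.3823 / 36.1455 = 0.232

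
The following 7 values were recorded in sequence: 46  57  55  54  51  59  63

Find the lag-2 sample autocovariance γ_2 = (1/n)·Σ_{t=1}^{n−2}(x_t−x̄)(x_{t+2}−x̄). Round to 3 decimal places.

Mean x̄ = (46 + 57 + 55 + 54 + 51 + 59 + 63)/7 = 55.0000
Σ_{t=1}^{5}(x_t−x̄)(x_{t+2}−x̄) = -38.0000
γ_2 = -38.0000 / 7 = -5.429

-5.429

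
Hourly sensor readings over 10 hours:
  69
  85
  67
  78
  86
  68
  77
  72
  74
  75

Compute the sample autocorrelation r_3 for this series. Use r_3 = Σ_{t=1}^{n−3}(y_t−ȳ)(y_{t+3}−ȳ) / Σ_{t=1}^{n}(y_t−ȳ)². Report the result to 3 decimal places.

Mean ȳ = (69 + 85 + 67 + 78 + 86 + 68 + 77 + 72 + 74 + 75)/10 = 75.1000
Σ(y_t−ȳ)(y_{t+3}−ȳ) = (-17.6900) + (107.9100) + (57.5100) + (5.5100) + (-33.7900) + (7.8100) + (-0.1900) = 127.0700
Denominator Σ(y_t−ȳ)² = 392.9000
r_3 = 127.0700 / 392.9000 = 0.323

0.323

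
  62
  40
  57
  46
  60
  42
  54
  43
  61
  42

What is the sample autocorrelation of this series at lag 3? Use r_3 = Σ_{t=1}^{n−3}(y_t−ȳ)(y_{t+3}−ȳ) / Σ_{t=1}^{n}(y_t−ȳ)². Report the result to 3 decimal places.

-0.575

Mean ȳ = (62 + 40 + 57 + 46 + 60 + 42 + 54 + 43 + 61 + 42)/10 = 50.7000
Σ(y_t−ȳ)(y_{t+3}−ȳ) = (-53.1100) + (-99.5100) + (-54.8100) + (-15.5100) + (-71.6100) + (-89.6100) + (-28.7100) = -412.8700
Denominator Σ(y_t−ȳ)² = 718.1000
r_3 = -412.8700 / 718.1000 = -0.575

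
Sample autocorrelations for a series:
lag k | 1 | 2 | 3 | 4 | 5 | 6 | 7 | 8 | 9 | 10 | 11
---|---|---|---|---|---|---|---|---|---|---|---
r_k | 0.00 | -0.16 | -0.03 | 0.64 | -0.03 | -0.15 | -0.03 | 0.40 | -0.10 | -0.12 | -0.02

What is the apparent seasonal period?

The largest autocorrelation is r_4 = 0.64, with a weaker echo at lag 8 (0.40); the remaining lags stay at or below 0.00.
The dominant spike at lag 4 indicates a seasonal period of 4.

4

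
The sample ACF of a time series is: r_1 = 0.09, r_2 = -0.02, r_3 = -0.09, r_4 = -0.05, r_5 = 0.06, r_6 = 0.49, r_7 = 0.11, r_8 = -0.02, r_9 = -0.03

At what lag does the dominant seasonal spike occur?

6

The largest autocorrelation is r_6 = 0.49; the remaining lags stay at or below 0.11.
The dominant spike at lag 6 indicates a seasonal period of 6.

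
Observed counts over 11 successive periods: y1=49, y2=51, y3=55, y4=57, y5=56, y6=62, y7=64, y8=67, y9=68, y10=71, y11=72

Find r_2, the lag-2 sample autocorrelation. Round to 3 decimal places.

Mean ȳ = (49 + 51 + 55 + 57 + 56 + 62 + 64 + 67 + 68 + 71 + 72)/11 = 61.0909
Numerator Σ_{t=1}^{9}(y_t−ȳ)(y_{t+2}−ȳ) = 286.8017
Denominator Σ(y_t−ȳ)² = 636.9091
r_2 = 286.8017 / 636.9091 = 0.450

0.450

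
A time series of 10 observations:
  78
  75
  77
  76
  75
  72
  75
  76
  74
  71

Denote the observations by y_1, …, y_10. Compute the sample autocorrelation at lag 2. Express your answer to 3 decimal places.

Mean ȳ = (78 + 75 + 77 + 76 + 75 + 72 + 75 + 76 + 74 + 71)/10 = 74.9000
Numerator Σ_{t=1}^{8}(y_t−ȳ)(y_{t+2}−ȳ) = -3.9200
Denominator Σ(y_t−ȳ)² = 40.9000
r_2 = -3.9200 / 40.9000 = -0.096

-0.096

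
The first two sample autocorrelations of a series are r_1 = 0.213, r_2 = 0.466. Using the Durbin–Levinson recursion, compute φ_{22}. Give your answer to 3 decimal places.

φ_{22} = (r_2 − r_1²) / (1 − r_1²)
r_1² = (0.213)² = 0.045369
Numerator = 0.466 − 0.0454 = 0.4206; denominator = 1 − 0.0454 = 0.9546
φ_{22} = 0.4206 / 0.9546 = 0.441

0.441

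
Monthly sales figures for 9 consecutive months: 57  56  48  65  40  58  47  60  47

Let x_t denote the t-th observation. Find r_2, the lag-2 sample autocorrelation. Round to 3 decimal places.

0.571

Mean x̄ = (57 + 56 + 48 + 65 + 40 + 58 + 47 + 60 + 47)/9 = 53.1111
Numerator Σ_{t=1}^{7}(x_t−x̄)(x_{t+2}−x̄) = 290.7531
Denominator Σ(x_t−x̄)² = 508.8889
r_2 = 290.7531 / 508.8889 = 0.571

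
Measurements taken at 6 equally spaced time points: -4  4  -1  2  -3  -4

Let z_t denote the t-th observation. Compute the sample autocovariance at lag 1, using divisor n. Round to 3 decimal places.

Mean z̄ = (-4 + 4 − 1 + 2 − 3 − 4)/6 = -1.0000
Deviations: -3.0000, 5.0000, 0.0000, 3.0000, -2.0000, -3.0000
Σ_{t=1}^{5}(z_t−z̄)(z_{t+1}−z̄) = -15.0000
γ_1 = -15.0000 / 6 = -2.500

-2.500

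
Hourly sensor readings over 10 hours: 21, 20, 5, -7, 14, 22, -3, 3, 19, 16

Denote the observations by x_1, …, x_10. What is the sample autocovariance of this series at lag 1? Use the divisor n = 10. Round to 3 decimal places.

5.700

Mean x̄ = (21 + 20 + 5 − 7 + 14 + 22 − 3 + 3 + 19 + 16)/10 = 11.0000
Σ_{t=1}^{9}(x_t−x̄)(x_{t+1}−x̄) = 57.0000
γ_1 = 57.0000 / 10 = 5.700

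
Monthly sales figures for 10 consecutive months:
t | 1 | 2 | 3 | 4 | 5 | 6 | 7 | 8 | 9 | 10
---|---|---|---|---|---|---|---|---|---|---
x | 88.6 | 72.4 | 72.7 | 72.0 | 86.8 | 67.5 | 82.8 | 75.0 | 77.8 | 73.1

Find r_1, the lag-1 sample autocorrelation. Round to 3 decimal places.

-0.517

Mean x̄ = (88.6 + 72.4 + 72.7 + 72.0 + 86.8 + 67.5 + 82.8 + 75.0 + 77.8 + 73.1)/10 = 76.8700
Numerator Σ_{t=1}^{9}(x_t−x̄)(x_{t+1}−x̄) = -226.7869
Denominator Σ(x_t−x̄)² = 438.8210
r_1 = -226.7869 / 438.8210 = -0.517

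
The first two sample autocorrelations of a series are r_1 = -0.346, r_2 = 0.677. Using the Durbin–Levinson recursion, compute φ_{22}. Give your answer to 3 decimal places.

0.633

φ_{22} = (r_2 − r_1²) / (1 − r_1²)
r_1² = (-0.346)² = 0.119716
Numerator = 0.677 − 0.1197 = 0.5573; denominator = 1 − 0.1197 = 0.8803
φ_{22} = 0.5573 / 0.8803 = 0.633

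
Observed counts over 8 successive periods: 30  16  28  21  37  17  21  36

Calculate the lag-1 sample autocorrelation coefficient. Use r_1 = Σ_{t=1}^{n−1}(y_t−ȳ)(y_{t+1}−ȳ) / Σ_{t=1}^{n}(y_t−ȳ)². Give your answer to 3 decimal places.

Mean ȳ = (30 + 16 + 28 + 21 + 37 + 17 + 21 + 36)/8 = 25.7500
Deviations from mean: 4.2500, -9.7500, 2.2500, -4.7500, 11.2500, -8.7500, -4.7500, 10.2500
Σ(y_t−ȳ)(y_{t+1}−ȳ) = (-41.4375) + (-21.9375) + (-10.6875) + (-53.4375) + (-98.4375) + (41.5625) + (-48.6875) = -233.0625
Denominator Σ(y_t−ȳ)² = 471.5000
r_1 = -233.0625 / 471.5000 = -0.494

-0.494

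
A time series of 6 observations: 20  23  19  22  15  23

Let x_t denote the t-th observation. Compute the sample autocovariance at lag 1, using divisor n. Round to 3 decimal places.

Mean x̄ = (20 + 23 + 19 + 22 + 15 + 23)/6 = 20.3333
Σ_{t=1}^{5}(x_t−x̄)(x_{t+1}−x̄) = -29.7778
γ_1 = -29.7778 / 6 = -4.963

-4.963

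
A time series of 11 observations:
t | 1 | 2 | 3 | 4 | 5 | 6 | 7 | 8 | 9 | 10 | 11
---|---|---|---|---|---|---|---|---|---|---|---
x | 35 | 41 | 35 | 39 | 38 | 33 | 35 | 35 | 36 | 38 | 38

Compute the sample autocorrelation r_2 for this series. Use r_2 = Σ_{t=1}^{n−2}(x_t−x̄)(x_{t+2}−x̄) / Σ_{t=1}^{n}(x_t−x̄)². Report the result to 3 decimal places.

0.070

Mean x̄ = (35 + 41 + 35 + 39 + 38 + 33 + 35 + 35 + 36 + 38 + 38)/11 = 36.6364
Numerator Σ_{t=1}^{9}(x_t−x̄)(x_{t+2}−x̄) = 3.8264
Denominator Σ(x_t−x̄)² = 54.5455
r_2 = 3.8264 / 54.5455 = 0.070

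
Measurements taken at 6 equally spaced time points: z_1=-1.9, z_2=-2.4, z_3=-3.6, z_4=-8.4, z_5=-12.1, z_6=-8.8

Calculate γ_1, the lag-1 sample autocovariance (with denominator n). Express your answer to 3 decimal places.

8.137

Mean z̄ = (-1.9 − 2.4 − 3.6 − 8.4 − 12.1 − 8.8)/6 = -6.2000
Deviations: 4.3000, 3.8000, 2.6000, -2.2000, -5.9000, -2.6000
Σ_{t=1}^{5}(z_t−z̄)(z_{t+1}−z̄) = 48.8200
γ_1 = 48.8200 / 6 = 8.137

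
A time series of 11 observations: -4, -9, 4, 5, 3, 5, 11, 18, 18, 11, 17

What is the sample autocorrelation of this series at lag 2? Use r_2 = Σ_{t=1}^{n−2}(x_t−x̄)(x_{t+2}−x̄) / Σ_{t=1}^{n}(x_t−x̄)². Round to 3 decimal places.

0.304

Mean x̄ = (-4 − 9 + 4 + 5 + 3 + 5 + 11 + 18 + 18 + 11 + 17)/11 = 7.1818
Numerator Σ_{t=1}^{9}(x_t−x̄)(x_{t+2}−x̄) = 238.2066
Denominator Σ(x_t−x̄)² = 783.6364
r_2 = 238.2066 / 783.6364 = 0.304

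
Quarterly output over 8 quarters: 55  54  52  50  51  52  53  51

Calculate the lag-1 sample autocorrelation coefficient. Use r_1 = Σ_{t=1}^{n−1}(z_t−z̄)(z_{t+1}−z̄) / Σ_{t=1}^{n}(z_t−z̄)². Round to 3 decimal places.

Mean z̄ = (55 + 54 + 52 + 50 + 51 + 52 + 53 + 51)/8 = 52.2500
Deviations from mean: 2.7500, 1.7500, -0.2500, -2.2500, -1.2500, -0.2500, 0.7500, -1.2500
Σ(z_t−z̄)(z_{t+1}−z̄) = (4.8125) + (-0.4375) + (0.5625) + (2.8125) + (0.3125) + (-0.1875) + (-0.9375) = 6.9375
Denominator Σ(z_t−z̄)² = 19.5000
r_1 = 6.9375 / 19.5000 = 0.356

0.356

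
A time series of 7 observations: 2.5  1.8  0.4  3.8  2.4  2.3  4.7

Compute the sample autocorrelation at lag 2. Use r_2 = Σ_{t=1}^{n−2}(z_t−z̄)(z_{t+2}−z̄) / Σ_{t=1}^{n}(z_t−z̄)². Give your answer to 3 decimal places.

Mean z̄ = (2.5 + 1.8 + 0.4 + 3.8 + 2.4 + 2.3 + 4.7)/7 = 2.5571
Deviations from mean: -0.0571, -0.7571, -2.1571, 1.2429, -0.1571, -0.2571, 2.1429
Σ(z_t−z̄)(z_{t+2}−z̄) = (0.1233) + (-0.9410) + (0.3390) + (-0.3196) + (-0.3367) = -1.1351
Denominator Σ(z_t−z̄)² = 11.4571
r_2 = -1.1351 / 11.4571 = -0.099

-0.099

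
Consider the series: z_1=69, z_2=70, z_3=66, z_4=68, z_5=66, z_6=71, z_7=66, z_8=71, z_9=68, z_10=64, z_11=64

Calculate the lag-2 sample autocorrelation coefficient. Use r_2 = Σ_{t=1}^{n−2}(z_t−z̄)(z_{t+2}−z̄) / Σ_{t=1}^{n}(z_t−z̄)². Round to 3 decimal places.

0.040

Mean z̄ = (69 + 70 + 66 + 68 + 66 + 71 + 66 + 71 + 68 + 64 + 64)/11 = 67.5455
Numerator Σ_{t=1}^{9}(z_t−z̄)(z_{t+2}−z̄) = 2.5868
Denominator Σ(z_t−z̄)² = 64.7273
r_2 = 2.5868 / 64.7273 = 0.040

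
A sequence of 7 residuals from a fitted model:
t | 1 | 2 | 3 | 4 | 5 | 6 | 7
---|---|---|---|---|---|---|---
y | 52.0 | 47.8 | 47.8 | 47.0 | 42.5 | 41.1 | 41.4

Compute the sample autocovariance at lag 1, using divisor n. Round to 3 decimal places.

7.230

Mean ȳ = (52.0 + 47.8 + 47.8 + 47.0 + 42.5 + 41.1 + 41.4)/7 = 45.6571
Deviations: 6.3429, 2.1429, 2.1429, 1.3429, -3.1571, -4.5571, -4.2571
Σ_{t=1}^{6}(y_t−ȳ)(y_{t+1}−ȳ) = 50.6096
γ_1 = 50.6096 / 7 = 7.230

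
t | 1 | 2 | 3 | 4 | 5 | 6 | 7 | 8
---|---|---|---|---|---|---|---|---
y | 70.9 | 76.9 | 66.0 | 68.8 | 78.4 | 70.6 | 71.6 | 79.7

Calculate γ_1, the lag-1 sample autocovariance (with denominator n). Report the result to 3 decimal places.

-6.069

Mean ȳ = (70.9 + 76.9 + 66.0 + 68.8 + 78.4 + 70.6 + 71.6 + 79.7)/8 = 72.8625
Σ_{t=1}^{7}(y_t−ȳ)(y_{t+1}−ȳ) = -48.5527
γ_1 = -48.5527 / 8 = -6.069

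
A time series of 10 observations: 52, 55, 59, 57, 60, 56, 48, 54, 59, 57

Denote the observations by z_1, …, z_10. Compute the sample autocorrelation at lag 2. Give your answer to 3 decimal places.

Mean z̄ = (52 + 55 + 59 + 57 + 60 + 56 + 48 + 54 + 59 + 57)/10 = 55.7000
Numerator Σ_{t=1}^{8}(z_t−z̄)(z_{t+2}−z̄) = -59.7800
Denominator Σ(z_t−z̄)² = 120.1000
r_2 = -59.7800 / 120.1000 = -0.498

-0.498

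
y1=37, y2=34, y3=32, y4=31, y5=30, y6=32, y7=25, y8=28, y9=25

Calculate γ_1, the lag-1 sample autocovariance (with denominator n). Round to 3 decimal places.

Mean ȳ = (37 + 34 + 32 + 31 + 30 + 32 + 25 + 28 + 25)/9 = 30.4444
Σ_{t=1}^{8}(y_t−ȳ)(y_{t+1}−ȳ) = 46.9136
γ_1 = 46.9136 / 9 = 5.213

5.213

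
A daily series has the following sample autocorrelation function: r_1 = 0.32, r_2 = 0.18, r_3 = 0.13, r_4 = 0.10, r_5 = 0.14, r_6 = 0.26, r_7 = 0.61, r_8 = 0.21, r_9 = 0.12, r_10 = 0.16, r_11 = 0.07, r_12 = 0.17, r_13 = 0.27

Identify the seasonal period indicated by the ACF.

The largest autocorrelation is r_7 = 0.61; the remaining lags stay at or below 0.32. The elevated value at lag 1 (0.32), dropping to 0.18 at lag 2, reflects decaying short-term dependence rather than seasonality.
The dominant spike at lag 7 indicates a seasonal period of 7.

7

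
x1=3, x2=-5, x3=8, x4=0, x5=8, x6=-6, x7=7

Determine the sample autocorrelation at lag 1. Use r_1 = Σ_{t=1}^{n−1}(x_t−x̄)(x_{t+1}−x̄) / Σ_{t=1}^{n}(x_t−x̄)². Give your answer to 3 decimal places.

-0.746

Mean x̄ = (3 − 5 + 8 + 0 + 8 − 6 + 7)/7 = 2.1429
Numerator Σ_{t=1}^{6}(x_t−x̄)(x_{t+1}−x̄) = -160.3061
Denominator Σ(x_t−x̄)² = 214.8571
r_1 = -160.3061 / 214.8571 = -0.746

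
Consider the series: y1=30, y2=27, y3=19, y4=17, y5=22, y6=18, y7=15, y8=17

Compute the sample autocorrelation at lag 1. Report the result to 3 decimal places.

Mean ȳ = (30 + 27 + 19 + 17 + 22 + 18 + 15 + 17)/8 = 20.6250
Numerator Σ_{t=1}^{7}(y_t−ȳ)(y_{t+1}−ȳ) = 81.8594
Denominator Σ(y_t−ȳ)² = 197.8750
r_1 = 81.8594 / 197.8750 = 0.414

0.414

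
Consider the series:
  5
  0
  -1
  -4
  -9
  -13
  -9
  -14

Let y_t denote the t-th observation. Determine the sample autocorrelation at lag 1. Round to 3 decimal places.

0.525

Mean ȳ = (5 + 0 − 1 − 4 − 9 − 13 − 9 − 14)/8 = -5.6250
Deviations from mean: 10.6250, 5.6250, 4.6250, 1.6250, -3.3750, -7.3750, -3.3750, -8.3750
Σ(y_t−ȳ)(y_{t+1}−ȳ) = (59.7656) + (26.0156) + (7.5156) + (-5.4844) + (24.8906) + (24.8906) + (28.2656) = 165.8594
Denominator Σ(y_t−ȳ)² = 315.8750
r_1 = 165.8594 / 315.8750 = 0.525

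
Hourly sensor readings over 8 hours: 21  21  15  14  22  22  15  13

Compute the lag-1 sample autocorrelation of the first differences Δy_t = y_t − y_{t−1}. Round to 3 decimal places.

0.026

First differences Δy: 0, -6, -1, 8, 0, -7, -2
Mean of differences = -1.1429
Numerator Σ(Δy_t−Δȳ)(Δy_{t+1}−Δȳ) = 3.8367
Denominator Σ(Δy_t−Δȳ)² = 144.8571
r_1(Δy) = 3.8367 / 144.8571 = 0.026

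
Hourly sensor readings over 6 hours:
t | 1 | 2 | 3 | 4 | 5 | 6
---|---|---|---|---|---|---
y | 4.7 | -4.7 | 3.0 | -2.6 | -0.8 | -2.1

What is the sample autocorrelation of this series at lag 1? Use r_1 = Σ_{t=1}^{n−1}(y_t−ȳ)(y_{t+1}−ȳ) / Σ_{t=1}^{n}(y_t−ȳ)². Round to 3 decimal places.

Mean ȳ = (4.7 − 4.7 + 3.0 − 2.6 − 0.8 − 2.1)/6 = -0.4167
Deviations from mean: 5.1167, -4.2833, 3.4167, -2.1833, -0.3833, -1.6833
Σ(y_t−ȳ)(y_{t+1}−ȳ) = (-21.9164) + (-14.6347) + (-7.4597) + (0.8369) + (0.6453) = -42.5286
Denominator Σ(y_t−ȳ)² = 63.9483
r_1 = -42.5286 / 63.9483 = -0.665

-0.665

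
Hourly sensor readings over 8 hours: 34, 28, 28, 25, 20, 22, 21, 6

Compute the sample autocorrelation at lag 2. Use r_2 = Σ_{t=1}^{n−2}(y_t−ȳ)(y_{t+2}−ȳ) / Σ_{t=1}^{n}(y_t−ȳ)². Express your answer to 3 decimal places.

0.149

Mean ȳ = (34 + 28 + 28 + 25 + 20 + 22 + 21 + 6)/8 = 23.0000
Deviations from mean: 11.0000, 5.0000, 5.0000, 2.0000, -3.0000, -1.0000, -2.0000, -17.0000
Σ(y_t−ȳ)(y_{t+2}−ȳ) = (55.0000) + (10.0000) + (-15.0000) + (-2.0000) + (6.0000) + (17.0000) = 71.0000
Denominator Σ(y_t−ȳ)² = 478.0000
r_2 = 71.0000 / 478.0000 = 0.149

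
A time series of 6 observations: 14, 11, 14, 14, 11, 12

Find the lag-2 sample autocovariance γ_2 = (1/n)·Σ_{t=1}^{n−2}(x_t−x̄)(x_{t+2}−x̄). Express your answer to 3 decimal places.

-0.593

Mean x̄ = (14 + 11 + 14 + 14 + 11 + 12)/6 = 12.6667
Deviations: 1.3333, -1.6667, 1.3333, 1.3333, -1.6667, -0.6667
Σ_{t=1}^{4}(x_t−x̄)(x_{t+2}−x̄) = -3.5556
γ_2 = -3.5556 / 6 = -0.593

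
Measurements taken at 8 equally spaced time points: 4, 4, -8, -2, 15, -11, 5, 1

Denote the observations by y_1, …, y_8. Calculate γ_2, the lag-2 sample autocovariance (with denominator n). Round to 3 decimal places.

Mean ȳ = (4 + 4 − 8 − 2 + 15 − 11 + 5 + 1)/8 = 1.0000
Deviations: 3.0000, 3.0000, -9.0000, -3.0000, 14.0000, -12.0000, 4.0000, 0.0000
Σ_{t=1}^{6}(y_t−ȳ)(y_{t+2}−ȳ) = -70.0000
γ_2 = -70.0000 / 8 = -8.750

-8.750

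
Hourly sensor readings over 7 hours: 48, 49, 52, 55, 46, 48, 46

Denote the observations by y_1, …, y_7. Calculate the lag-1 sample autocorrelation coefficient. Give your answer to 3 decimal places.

0.081

Mean ȳ = (48 + 49 + 52 + 55 + 46 + 48 + 46)/7 = 49.1429
Deviations from mean: -1.1429, -0.1429, 2.8571, 5.8571, -3.1429, -1.1429, -3.1429
Numerator Σ_{t=1}^{6}(y_t−ȳ)(y_{t+1}−ȳ) = 5.2653
Denominator Σ(y_t−ȳ)² = 64.8571
r_1 = 5.2653 / 64.8571 = 0.081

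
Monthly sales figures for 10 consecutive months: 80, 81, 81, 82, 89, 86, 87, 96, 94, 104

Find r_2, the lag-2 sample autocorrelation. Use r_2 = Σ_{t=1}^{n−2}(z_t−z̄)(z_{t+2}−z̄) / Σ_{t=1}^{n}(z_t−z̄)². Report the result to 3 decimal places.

0.371

Mean z̄ = (80 + 81 + 81 + 82 + 89 + 86 + 87 + 96 + 94 + 104)/10 = 88.0000
Numerator Σ_{t=1}^{8}(z_t−z̄)(z_{t+2}−z̄) = 208.0000
Denominator Σ(z_t−z̄)² = 560.0000
r_2 = 208.0000 / 560.0000 = 0.371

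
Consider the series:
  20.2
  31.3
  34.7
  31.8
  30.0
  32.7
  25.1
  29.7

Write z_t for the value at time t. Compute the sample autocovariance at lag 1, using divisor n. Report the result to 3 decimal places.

-0.887

Mean z̄ = (20.2 + 31.3 + 34.7 + 31.8 + 30.0 + 32.7 + 25.1 + 29.7)/8 = 29.4375
Σ_{t=1}^{7}(z_t−z̄)(z_{t+1}−z̄) = -7.0964
γ_1 = -7.0964 / 8 = -0.887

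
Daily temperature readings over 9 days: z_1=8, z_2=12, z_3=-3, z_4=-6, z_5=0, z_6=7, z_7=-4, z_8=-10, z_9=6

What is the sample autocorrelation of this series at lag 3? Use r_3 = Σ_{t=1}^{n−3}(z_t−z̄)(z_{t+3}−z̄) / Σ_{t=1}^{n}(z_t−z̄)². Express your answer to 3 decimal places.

Mean z̄ = (8 + 12 − 3 − 6 + 0 + 7 − 4 − 10 + 6)/9 = 1.1111
Σ(z_t−z̄)(z_{t+3}−z̄) = (-48.9877) + (-12.0988) + (-24.2099) + (36.3457) + (12.3457) + (28.7901) = -7.8148
Denominator Σ(z_t−z̄)² = 442.8889
r_3 = -7.8148 / 442.8889 = -0.018

-0.018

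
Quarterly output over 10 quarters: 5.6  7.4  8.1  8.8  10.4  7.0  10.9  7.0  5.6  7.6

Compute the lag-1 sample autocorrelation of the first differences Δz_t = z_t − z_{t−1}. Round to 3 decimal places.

First differences Δz: 1.8, 0.7, 0.7, 1.6, -3.4, 3.9, -3.9, -1.4, 2.0
Mean of differences = 0.2222
Numerator Σ(Δz_t−Δz̄)(Δz_{t+1}−Δz̄) = -28.0294
Denominator Σ(Δz_t−Δz̄)² = 54.2756
r_1(Δz) = -28.0294 / 54.2756 = -0.516

-0.516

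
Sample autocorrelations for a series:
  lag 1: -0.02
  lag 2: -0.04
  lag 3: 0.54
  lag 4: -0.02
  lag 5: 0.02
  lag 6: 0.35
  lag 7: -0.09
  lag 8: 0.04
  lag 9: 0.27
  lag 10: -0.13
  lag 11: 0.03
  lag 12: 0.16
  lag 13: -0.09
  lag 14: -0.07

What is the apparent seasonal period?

3

The largest autocorrelation is r_3 = 0.54, with weaker echoes at lags 6 (0.35), 9 (0.27) and 12 (0.16); the remaining lags stay at or below 0.04.
The dominant spike at lag 3 indicates a seasonal period of 3.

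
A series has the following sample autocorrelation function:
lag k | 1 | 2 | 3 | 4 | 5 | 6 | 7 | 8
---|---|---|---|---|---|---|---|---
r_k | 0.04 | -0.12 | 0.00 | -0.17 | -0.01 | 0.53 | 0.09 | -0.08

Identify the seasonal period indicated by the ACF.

The largest autocorrelation is r_6 = 0.53; the remaining lags stay at or below 0.09.
The dominant spike at lag 6 indicates a seasonal period of 6.

6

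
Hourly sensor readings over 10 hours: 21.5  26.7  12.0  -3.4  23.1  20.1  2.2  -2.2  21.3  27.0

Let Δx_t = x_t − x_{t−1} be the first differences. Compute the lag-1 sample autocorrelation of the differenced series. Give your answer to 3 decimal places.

-0.081

First differences Δx: 5.2, -14.7, -15.4, 26.5, -3.0, -17.9, -4.4, 23.5, 5.7
Mean of differences = 0.6111
Numerator Σ(Δx_t−Δx̄)(Δx_{t+1}−Δx̄) = -171.7235
Denominator Σ(Δx_t−Δx̄)² = 2112.6889
r_1(Δx) = -171.7235 / 2112.6889 = -0.081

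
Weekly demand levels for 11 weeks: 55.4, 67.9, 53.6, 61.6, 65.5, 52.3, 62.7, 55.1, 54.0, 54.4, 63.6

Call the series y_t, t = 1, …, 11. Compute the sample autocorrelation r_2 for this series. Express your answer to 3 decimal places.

0.046

Mean ȳ = (55.4 + 67.9 + 53.6 + 61.6 + 65.5 + 52.3 + 62.7 + 55.1 + 54.0 + 54.4 + 63.6)/11 = 58.7364
Numerator Σ_{t=1}^{9}(y_t−ȳ)(y_{t+2}−ȳ) = 14.3792
Denominator Σ(y_t−ȳ)² = 310.6855
r_2 = 14.3792 / 310.6855 = 0.046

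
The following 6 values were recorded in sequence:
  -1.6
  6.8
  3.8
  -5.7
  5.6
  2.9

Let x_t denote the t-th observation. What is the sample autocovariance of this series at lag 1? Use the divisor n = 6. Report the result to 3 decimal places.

Mean x̄ = (-1.6 + 6.8 + 3.8 − 5.7 + 5.6 + 2.9)/6 = 1.9667
Deviations: -3.5667, 4.8333, 1.8333, -7.6667, 3.6333, 0.9333
Σ_{t=1}^{5}(x_t−x̄)(x_{t+1}−x̄) = -46.8978
γ_1 = -46.8978 / 6 = -7.816

-7.816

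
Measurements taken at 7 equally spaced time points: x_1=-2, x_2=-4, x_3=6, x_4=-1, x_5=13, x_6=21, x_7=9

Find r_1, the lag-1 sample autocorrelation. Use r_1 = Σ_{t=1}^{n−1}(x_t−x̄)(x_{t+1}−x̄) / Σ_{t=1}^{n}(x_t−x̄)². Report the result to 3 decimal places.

Mean x̄ = (-2 − 4 + 6 − 1 + 13 + 21 + 9)/7 = 6.0000
Deviations from mean: -8.0000, -10.0000, 0.0000, -7.0000, 7.0000, 15.0000, 3.0000
Σ(x_t−x̄)(x_{t+1}−x̄) = (80.0000) + (0.0000) + (0.0000) + (-49.0000) + (105.0000) + (45.0000) = 181.0000
Denominator Σ(x_t−x̄)² = 496.0000
r_1 = 181.0000 / 496.0000 = 0.365

0.365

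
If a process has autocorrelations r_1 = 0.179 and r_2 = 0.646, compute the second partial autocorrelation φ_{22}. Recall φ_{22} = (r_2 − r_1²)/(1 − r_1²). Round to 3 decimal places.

0.634

φ_{22} = (r_2 − r_1²) / (1 − r_1²)
r_1² = (0.179)² = 0.032041
Numerator = 0.646 − 0.0320 = 0.6140; denominator = 1 − 0.0320 = 0.9680
φ_{22} = 0.6140 / 0.9680 = 0.634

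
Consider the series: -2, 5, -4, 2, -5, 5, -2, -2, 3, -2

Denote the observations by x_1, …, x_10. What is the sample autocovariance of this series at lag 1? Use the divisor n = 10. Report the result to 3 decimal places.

-9.064

Mean x̄ = (-2 + 5 − 4 + 2 − 5 + 5 − 2 − 2 + 3 − 2)/10 = -0.2000
Σ_{t=1}^{9}(x_t−x̄)(x_{t+1}−x̄) = -90.6400
γ_1 = -90.6400 / 10 = -9.064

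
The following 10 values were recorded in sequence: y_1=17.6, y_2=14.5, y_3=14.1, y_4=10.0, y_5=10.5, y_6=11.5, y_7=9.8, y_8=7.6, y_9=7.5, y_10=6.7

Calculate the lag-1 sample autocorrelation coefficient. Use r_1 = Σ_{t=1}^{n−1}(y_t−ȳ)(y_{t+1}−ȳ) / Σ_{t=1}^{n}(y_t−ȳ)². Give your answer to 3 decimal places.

Mean ȳ = (17.6 + 14.5 + 14.1 + 10.0 + 10.5 + 11.5 + 9.8 + 7.6 + 7.5 + 6.7)/10 = 10.9800
Numerator Σ_{t=1}^{9}(y_t−ȳ)(y_{t+1}−ȳ) = 61.4796
Denominator Σ(y_t−ȳ)² = 110.6560
r_1 = 61.4796 / 110.6560 = 0.556

0.556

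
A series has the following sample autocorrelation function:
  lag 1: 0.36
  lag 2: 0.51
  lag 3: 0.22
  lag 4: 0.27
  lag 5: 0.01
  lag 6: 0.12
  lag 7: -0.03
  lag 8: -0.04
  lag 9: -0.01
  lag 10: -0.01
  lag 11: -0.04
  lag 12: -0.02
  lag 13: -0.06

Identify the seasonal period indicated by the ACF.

2

The largest autocorrelation is r_2 = 0.51; the remaining lags stay at or below 0.36.
The dominant spike at lag 2 indicates a seasonal period of 2.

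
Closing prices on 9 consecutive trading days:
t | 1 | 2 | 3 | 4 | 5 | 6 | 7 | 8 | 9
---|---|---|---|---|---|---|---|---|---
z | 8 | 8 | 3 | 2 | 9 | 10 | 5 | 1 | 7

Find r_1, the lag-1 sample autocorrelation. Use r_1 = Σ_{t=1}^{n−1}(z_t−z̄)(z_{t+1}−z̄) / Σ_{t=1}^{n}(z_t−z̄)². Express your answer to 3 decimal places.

Mean z̄ = (8 + 8 + 3 + 2 + 9 + 10 + 5 + 1 + 7)/9 = 5.8889
Numerator Σ_{t=1}^{8}(z_t−z̄)(z_{t+1}−z̄) = 5.5432
Denominator Σ(z_t−z̄)² = 84.8889
r_1 = 5.5432 / 84.8889 = 0.065

0.065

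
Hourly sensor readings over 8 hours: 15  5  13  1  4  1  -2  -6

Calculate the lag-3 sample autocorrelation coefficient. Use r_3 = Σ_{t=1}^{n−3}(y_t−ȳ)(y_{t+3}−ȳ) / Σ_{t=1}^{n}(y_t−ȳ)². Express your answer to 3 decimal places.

Mean ȳ = (15 + 5 + 13 + 1 + 4 + 1 − 2 − 6)/8 = 3.8750
Deviations from mean: 11.1250, 1.1250, 9.1250, -2.8750, 0.1250, -2.8750, -5.8750, -9.8750
Σ(y_t−ȳ)(y_{t+3}−ȳ) = (-31.9844) + (0.1406) + (-26.2344) + (16.8906) + (-1.2344) = -42.4219
Denominator Σ(y_t−ȳ)² = 356.8750
r_3 = -42.4219 / 356.8750 = -0.119

-0.119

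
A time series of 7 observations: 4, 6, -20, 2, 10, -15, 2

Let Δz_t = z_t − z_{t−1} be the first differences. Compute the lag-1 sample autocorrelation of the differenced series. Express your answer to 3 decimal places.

First differences Δz: 2, -26, 22, 8, -25, 17
Mean of differences = -0.3333
Numerator Σ(Δz_t−Δz̄)(Δz_{t+1}−Δz̄) = -1080.1111
Denominator Σ(Δz_t−Δz̄)² = 2141.3333
r_1(Δz) = -1080.1111 / 2141.3333 = -0.504

-0.504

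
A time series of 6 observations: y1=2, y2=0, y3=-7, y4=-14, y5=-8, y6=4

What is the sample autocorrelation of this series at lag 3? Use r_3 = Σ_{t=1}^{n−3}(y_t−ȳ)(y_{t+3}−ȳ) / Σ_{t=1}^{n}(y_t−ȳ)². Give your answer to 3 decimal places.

Mean ȳ = (2 + 0 − 7 − 14 − 8 + 4)/6 = -3.8333
Deviations from mean: 5.8333, 3.8333, -3.1667, -10.1667, -4.1667, 7.8333
Numerator Σ_{t=1}^{3}(y_t−ȳ)(y_{t+3}−ȳ) = -100.0833
Denominator Σ(y_t−ȳ)² = 240.8333
r_3 = -100.0833 / 240.8333 = -0.416

-0.416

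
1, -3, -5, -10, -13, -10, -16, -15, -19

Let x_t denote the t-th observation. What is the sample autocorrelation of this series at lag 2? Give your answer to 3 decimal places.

Mean x̄ = (1 − 3 − 5 − 10 − 13 − 10 − 16 − 15 − 19)/9 = -10.0000
Σ(x_t−x̄)(x_{t+2}−x̄) = (55.0000) + (0.0000) + (-15.0000) + (0.0000) + (18.0000) + (0.0000) + (54.0000) = 112.0000
Denominator Σ(x_t−x̄)² = 346.0000
r_2 = 112.0000 / 346.0000 = 0.324

0.324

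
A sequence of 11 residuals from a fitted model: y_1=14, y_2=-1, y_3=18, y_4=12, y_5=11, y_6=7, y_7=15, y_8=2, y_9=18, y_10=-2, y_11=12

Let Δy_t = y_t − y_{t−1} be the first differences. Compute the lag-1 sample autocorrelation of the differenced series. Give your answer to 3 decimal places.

First differences Δy: -15, 19, -6, -1, -4, 8, -13, 16, -20, 14
Mean of differences = -0.2000
Numerator Σ(Δy_t−Δȳ)(Δy_{t+1}−Δȳ) = -1333.2400
Denominator Σ(Δy_t−Δȳ)² = 1723.6000
r_1(Δy) = -1333.2400 / 1723.6000 = -0.774

-0.774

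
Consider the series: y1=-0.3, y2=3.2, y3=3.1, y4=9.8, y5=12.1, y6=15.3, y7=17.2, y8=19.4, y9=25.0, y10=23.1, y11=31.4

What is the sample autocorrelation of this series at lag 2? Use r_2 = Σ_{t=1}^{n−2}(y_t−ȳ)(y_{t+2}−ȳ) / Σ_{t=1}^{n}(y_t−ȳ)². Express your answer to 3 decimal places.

Mean ȳ = (-0.3 + 3.2 + 3.1 + 9.8 + 12.1 + 15.3 + 17.2 + 19.4 + 25.0 + 23.1 + 31.4)/11 = 14.4818
Numerator Σ_{t=1}^{9}(y_t−ȳ)(y_{t+2}−ȳ) = 490.8166
Denominator Σ(y_t−ȳ)² = 1006.2964
r_2 = 490.8166 / 1006.2964 = 0.488

0.488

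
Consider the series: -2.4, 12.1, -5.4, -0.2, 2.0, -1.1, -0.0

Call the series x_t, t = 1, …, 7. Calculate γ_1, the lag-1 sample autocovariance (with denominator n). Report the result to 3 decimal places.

-14.528

Mean x̄ = (-2.4 + 12.1 − 5.4 − 0.2 + 2.0 − 1.1 − 0.0)/7 = 0.7143
Σ_{t=1}^{6}(x_t−x̄)(x_{t+1}−x̄) = -101.6959
γ_1 = -101.6959 / 7 = -14.528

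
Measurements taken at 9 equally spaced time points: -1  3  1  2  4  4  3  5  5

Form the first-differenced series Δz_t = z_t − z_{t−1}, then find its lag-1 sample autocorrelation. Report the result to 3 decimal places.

First differences Δz: 4, -2, 1, 2, 0, -1, 2, 0
Mean of differences = 0.7500
Numerator Σ(Δz_t−Δz̄)(Δz_{t+1}−Δz̄) = -12.0625
Denominator Σ(Δz_t−Δz̄)² = 25.5000
r_1(Δz) = -12.0625 / 25.5000 = -0.473

-0.473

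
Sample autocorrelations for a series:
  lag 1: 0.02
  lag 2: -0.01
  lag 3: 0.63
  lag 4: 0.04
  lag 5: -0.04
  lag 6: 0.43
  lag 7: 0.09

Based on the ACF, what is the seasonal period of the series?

3

The largest autocorrelation is r_3 = 0.63, with a weaker echo at lag 6 (0.43); the remaining lags stay at or below 0.09.
The dominant spike at lag 3 indicates a seasonal period of 3.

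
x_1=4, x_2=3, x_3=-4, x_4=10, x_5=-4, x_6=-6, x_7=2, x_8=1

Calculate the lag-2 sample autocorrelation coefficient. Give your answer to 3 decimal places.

Mean x̄ = (4 + 3 − 4 + 10 − 4 − 6 + 2 + 1)/8 = 0.7500
Deviations from mean: 3.2500, 2.2500, -4.7500, 9.2500, -4.7500, -6.7500, 1.2500, 0.2500
Σ(x_t−x̄)(x_{t+2}−x̄) = (-15.4375) + (20.8125) + (22.5625) + (-62.4375) + (-5.9375) + (-1.6875) = -42.1250
Denominator Σ(x_t−x̄)² = 193.5000
r_2 = -42.1250 / 193.5000 = -0.218

-0.218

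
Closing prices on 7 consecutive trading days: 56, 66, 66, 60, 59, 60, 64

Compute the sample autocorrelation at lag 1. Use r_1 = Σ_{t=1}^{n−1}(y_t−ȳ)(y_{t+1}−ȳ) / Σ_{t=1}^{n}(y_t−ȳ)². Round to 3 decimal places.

-0.088

Mean ȳ = (56 + 66 + 66 + 60 + 59 + 60 + 64)/7 = 61.5714
Σ(y_t−ȳ)(y_{t+1}−ȳ) = (-24.6735) + (19.6122) + (-6.9592) + (4.0408) + (4.0408) + (-3.8163) = -7.7551
Denominator Σ(y_t−ȳ)² = 87.7143
r_1 = -7.7551 / 87.7143 = -0.088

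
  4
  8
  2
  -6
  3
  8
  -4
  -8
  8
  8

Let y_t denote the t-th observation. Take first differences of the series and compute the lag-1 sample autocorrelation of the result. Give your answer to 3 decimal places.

First differences Δy: 4, -6, -8, 9, 5, -12, -4, 16, 0
Mean of differences = 0.4444
Numerator Σ(Δy_t−Δȳ)(Δy_{t+1}−Δȳ) = -79.1975
Denominator Σ(Δy_t−Δȳ)² = 636.2222
r_1(Δy) = -79.1975 / 636.2222 = -0.124

-0.124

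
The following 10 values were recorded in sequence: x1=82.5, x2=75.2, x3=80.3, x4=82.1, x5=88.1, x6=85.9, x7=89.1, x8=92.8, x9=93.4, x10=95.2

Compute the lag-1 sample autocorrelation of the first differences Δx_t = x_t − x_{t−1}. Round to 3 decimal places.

-0.376

First differences Δx: -7.3, 5.1, 1.8, 6.0, -2.2, 3.2, 3.7, 0.6, 1.8
Mean of differences = 1.4111
Numerator Σ(Δx_t−Δx̄)(Δx_{t+1}−Δx̄) = -50.0235
Denominator Σ(Δx_t−Δx̄)² = 132.9889
r_1(Δx) = -50.0235 / 132.9889 = -0.376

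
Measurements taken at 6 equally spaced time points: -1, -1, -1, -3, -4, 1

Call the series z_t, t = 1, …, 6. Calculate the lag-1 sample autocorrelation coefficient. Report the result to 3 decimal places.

Mean z̄ = (-1 − 1 − 1 − 3 − 4 + 1)/6 = -1.5000
Deviations from mean: 0.5000, 0.5000, 0.5000, -1.5000, -2.5000, 2.5000
Σ(z_t−z̄)(z_{t+1}−z̄) = (0.2500) + (0.2500) + (-0.7500) + (3.7500) + (-6.2500) = -2.7500
Denominator Σ(z_t−z̄)² = 15.5000
r_1 = -2.7500 / 15.5000 = -0.177

-0.177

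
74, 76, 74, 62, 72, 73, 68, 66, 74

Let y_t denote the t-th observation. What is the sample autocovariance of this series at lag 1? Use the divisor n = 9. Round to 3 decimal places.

Mean ȳ = (74 + 76 + 74 + 62 + 72 + 73 + 68 + 66 + 74)/9 = 71.0000
Σ_{t=1}^{8}(y_t−ȳ)(y_{t+1}−ȳ) = -10.0000
γ_1 = -10.0000 / 9 = -1.111

-1.111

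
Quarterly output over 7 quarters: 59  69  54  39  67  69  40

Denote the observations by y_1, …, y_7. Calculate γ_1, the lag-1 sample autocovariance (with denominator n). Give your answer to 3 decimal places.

Mean ȳ = (59 + 69 + 54 + 39 + 67 + 69 + 40)/7 = 56.7143
Deviations: 2.2857, 12.2857, -2.7143, -17.7143, 10.2857, 12.2857, -16.7143
Σ_{t=1}^{6}(y_t−ȳ)(y_{t+1}−ȳ) = -218.3673
γ_1 = -218.3673 / 7 = -31.195

-31.195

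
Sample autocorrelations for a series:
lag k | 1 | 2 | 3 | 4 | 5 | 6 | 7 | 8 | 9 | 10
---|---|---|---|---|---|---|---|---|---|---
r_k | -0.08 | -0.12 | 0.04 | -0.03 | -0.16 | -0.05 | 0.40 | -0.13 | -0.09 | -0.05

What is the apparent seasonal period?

The largest autocorrelation is r_7 = 0.40; the remaining lags stay at or below 0.04.
The dominant spike at lag 7 indicates a seasonal period of 7.

7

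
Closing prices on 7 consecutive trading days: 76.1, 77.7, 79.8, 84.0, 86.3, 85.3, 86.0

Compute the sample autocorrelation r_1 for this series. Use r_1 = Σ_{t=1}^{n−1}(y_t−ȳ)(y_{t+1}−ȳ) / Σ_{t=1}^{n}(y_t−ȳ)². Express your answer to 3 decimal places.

0.614

Mean ȳ = (76.1 + 77.7 + 79.8 + 84.0 + 86.3 + 85.3 + 86.0)/7 = 82.1714
Numerator Σ_{t=1}^{6}(y_t−ȳ)(y_{t+1}−ȳ) = 65.8592
Denominator Σ(y_t−ȳ)² = 107.3143
r_1 = 65.8592 / 107.3143 = 0.614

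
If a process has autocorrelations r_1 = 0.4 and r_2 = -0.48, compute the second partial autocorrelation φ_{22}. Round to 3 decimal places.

-0.762

φ_{22} = (r_2 − r_1²) / (1 − r_1²)
r_1² = (0.4)² = 0.16
Numerator = -0.48 − 0.1600 = -0.6400; denominator = 1 − 0.1600 = 0.8400
φ_{22} = -0.6400 / 0.8400 = -0.762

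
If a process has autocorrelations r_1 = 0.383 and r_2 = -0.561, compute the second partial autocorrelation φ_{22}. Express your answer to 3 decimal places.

-0.829

φ_{22} = (r_2 − r_1²) / (1 − r_1²)
r_1² = (0.383)² = 0.146689
Numerator = -0.561 − 0.1467 = -0.7077; denominator = 1 − 0.1467 = 0.8533
φ_{22} = -0.7077 / 0.8533 = -0.829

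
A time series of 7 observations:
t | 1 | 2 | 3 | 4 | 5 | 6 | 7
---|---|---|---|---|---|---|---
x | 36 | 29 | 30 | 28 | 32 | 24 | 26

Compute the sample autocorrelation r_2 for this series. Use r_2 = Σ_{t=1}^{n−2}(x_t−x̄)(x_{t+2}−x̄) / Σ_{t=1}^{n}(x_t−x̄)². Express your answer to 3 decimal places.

Mean x̄ = (36 + 29 + 30 + 28 + 32 + 24 + 26)/7 = 29.2857
Deviations from mean: 6.7143, -0.2857, 0.7143, -1.2857, 2.7143, -5.2857, -3.2857
Σ(x_t−x̄)(x_{t+2}−x̄) = (4.7959) + (0.3673) + (1.9388) + (6.7959) + (-8.9184) = 4.9796
Denominator Σ(x_t−x̄)² = 93.4286
r_2 = 4.9796 / 93.4286 = 0.053

0.053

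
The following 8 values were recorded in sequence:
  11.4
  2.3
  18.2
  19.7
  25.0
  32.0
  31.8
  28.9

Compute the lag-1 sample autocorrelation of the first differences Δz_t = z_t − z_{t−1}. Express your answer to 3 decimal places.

-0.413

First differences Δz: -9.1, 15.9, 1.5, 5.3, 7.0, -0.2, -2.9
Mean of differences = 2.5000
Numerator Σ(Δz_t−Δz̄)(Δz_{t+1}−Δz̄) = -156.6100
Denominator Σ(Δz_t−Δz̄)² = 379.6600
r_1(Δz) = -156.6100 / 379.6600 = -0.413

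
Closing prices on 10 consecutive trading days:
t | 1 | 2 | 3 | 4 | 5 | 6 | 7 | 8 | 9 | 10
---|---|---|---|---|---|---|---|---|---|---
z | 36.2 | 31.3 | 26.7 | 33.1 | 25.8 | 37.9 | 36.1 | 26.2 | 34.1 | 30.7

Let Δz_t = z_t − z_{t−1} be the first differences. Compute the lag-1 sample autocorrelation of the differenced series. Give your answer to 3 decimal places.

First differences Δz: -4.9, -4.6, 6.4, -7.3, 12.1, -1.8, -9.9, 7.9, -3.4
Mean of differences = -0.6111
Numerator Σ(Δz_t−Δz̄)(Δz_{t+1}−Δz̄) = -249.6423
Denominator Σ(Δz_t−Δz̄)² = 457.6889
r_1(Δz) = -249.6423 / 457.6889 = -0.545

-0.545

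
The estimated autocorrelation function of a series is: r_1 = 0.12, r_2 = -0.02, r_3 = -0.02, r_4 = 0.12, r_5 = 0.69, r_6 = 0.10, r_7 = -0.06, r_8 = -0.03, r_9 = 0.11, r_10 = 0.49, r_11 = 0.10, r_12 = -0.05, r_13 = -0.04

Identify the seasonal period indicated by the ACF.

The largest autocorrelation is r_5 = 0.69, with a weaker echo at lag 10 (0.49); the remaining lags stay at or below 0.12.
The dominant spike at lag 5 indicates a seasonal period of 5.

5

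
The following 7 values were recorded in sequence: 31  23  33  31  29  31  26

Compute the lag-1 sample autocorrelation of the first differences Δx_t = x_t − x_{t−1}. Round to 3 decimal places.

First differences Δx: -8, 10, -2, -2, 2, -5
Mean of differences = -0.8333
Numerator Σ(Δx_t−Δx̄)(Δx_{t+1}−Δx̄) = -104.0278
Denominator Σ(Δx_t−Δx̄)² = 196.8333
r_1(Δx) = -104.0278 / 196.8333 = -0.529

-0.529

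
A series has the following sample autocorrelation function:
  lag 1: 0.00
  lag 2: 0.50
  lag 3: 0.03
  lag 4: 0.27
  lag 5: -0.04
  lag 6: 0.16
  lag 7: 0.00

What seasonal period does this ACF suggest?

2

The largest autocorrelation is r_2 = 0.50, with weaker echoes at lags 4 (0.27) and 6 (0.16); the remaining lags stay at or below 0.03.
The dominant spike at lag 2 indicates a seasonal period of 2.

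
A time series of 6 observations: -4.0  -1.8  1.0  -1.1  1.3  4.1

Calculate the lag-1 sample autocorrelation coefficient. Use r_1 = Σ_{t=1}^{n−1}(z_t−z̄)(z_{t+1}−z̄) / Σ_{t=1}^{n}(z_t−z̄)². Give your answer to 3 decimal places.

0.204

Mean z̄ = (-4.0 − 1.8 + 1.0 − 1.1 + 1.3 + 4.1)/6 = -0.0833
Deviations from mean: -3.9167, -1.7167, 1.0833, -1.0167, 1.3833, 4.1833
Σ(z_t−z̄)(z_{t+1}−z̄) = (6.7236) + (-1.8597) + (-1.1014) + (-1.4064) + (5.7869) = 8.1431
Denominator Σ(z_t−z̄)² = 39.9083
r_1 = 8.1431 / 39.9083 = 0.204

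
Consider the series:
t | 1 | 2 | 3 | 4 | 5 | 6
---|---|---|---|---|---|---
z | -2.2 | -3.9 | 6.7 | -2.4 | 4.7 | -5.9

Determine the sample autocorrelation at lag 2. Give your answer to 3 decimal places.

Mean z̄ = (-2.2 − 3.9 + 6.7 − 2.4 + 4.7 − 5.9)/6 = -0.5000
Σ(z_t−z̄)(z_{t+2}−z̄) = (-12.2400) + (6.4600) + (37.4400) + (10.2600) = 41.9200
Denominator Σ(z_t−z̄)² = 126.1000
r_2 = 41.9200 / 126.1000 = 0.332

0.332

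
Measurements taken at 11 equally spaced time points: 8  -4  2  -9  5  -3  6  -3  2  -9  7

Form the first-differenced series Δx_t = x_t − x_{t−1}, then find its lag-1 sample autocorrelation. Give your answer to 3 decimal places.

-0.741

First differences Δx: -12, 6, -11, 14, -8, 9, -9, 5, -11, 16
Mean of differences = -0.1000
Numerator Σ(Δx_t−Δx̄)(Δx_{t+1}−Δx̄) = -833.5100
Denominator Σ(Δx_t−Δx̄)² = 1124.9000
r_1(Δx) = -833.5100 / 1124.9000 = -0.741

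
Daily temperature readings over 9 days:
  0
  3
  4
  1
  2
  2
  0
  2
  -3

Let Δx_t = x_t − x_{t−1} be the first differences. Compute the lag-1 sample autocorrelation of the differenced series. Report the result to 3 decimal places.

-0.338

First differences Δx: 3, 1, -3, 1, 0, -2, 2, -5
Mean of differences = -0.3750
Numerator Σ(Δx_t−Δx̄)(Δx_{t+1}−Δx̄) = -17.5156
Denominator Σ(Δx_t−Δx̄)² = 51.8750
r_1(Δx) = -17.5156 / 51.8750 = -0.338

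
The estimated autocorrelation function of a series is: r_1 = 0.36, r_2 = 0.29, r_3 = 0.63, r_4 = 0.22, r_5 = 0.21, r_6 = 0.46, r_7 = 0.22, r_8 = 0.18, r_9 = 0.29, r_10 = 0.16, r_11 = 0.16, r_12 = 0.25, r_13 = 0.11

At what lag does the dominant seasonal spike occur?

3

The largest autocorrelation is r_3 = 0.63, with a weaker echo at lag 6 (0.46); the remaining lags stay at or below 0.36. The elevated value at lag 1 (0.36), dropping to 0.29 at lag 2, reflects decaying short-term dependence rather than seasonality.
The dominant spike at lag 3 indicates a seasonal period of 3.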